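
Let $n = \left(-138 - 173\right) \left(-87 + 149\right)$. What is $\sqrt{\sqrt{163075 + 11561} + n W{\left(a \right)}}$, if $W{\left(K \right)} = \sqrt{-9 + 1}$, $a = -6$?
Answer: $\sqrt{126 \sqrt{11} - 38564 i \sqrt{2}} \approx 165.77 - 164.5 i$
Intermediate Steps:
$W{\left(K \right)} = 2 i \sqrt{2}$ ($W{\left(K \right)} = \sqrt{-8} = 2 i \sqrt{2}$)
$n = -19282$ ($n = \left(-311\right) 62 = -19282$)
$\sqrt{\sqrt{163075 + 11561} + n W{\left(a \right)}} = \sqrt{\sqrt{163075 + 11561} - 19282 \cdot 2 i \sqrt{2}} = \sqrt{\sqrt{174636} - 38564 i \sqrt{2}} = \sqrt{126 \sqrt{11} - 38564 i \sqrt{2}}$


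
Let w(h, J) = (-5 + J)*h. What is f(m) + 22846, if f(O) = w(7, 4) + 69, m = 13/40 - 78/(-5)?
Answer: 22908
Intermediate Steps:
w(h, J) = h*(-5 + J)
m = 637/40 (m = 13*(1/40) - 78*(-1/5) = 13/40 + 78/5 = 637/40 ≈ 15.925)
f(O) = 62 (f(O) = 7*(-5 + 4) + 69 = 7*(-1) + 69 = -7 + 69 = 62)
f(m) + 22846 = 62 + 22846 = 22908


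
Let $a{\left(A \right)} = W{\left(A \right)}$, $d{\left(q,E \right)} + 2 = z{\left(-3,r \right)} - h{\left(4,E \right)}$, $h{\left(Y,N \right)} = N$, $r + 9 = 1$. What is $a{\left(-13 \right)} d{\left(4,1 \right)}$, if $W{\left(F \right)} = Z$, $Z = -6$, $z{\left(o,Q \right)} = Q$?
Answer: $66$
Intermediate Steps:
$r = -8$ ($r = -9 + 1 = -8$)
$d{\left(q,E \right)} = -10 - E$ ($d{\left(q,E \right)} = -2 - \left(8 + E\right) = -10 - E$)
$W{\left(F \right)} = -6$
$a{\left(A \right)} = -6$
$a{\left(-13 \right)} d{\left(4,1 \right)} = - 6 \left(-10 - 1\right) = \left(-6\right) \left(-11\right) = 66$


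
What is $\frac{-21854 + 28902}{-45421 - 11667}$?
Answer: $- \frac{881}{7136} \approx -0.12346$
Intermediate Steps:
$\frac{-21854 + 28902}{-45421 - 11667} = \frac{7048}{-57088} = 7048 \left(- \frac{1}{57088}\right) = - \frac{881}{7136}$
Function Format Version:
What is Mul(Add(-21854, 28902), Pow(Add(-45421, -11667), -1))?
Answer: Rational(-881, 7136) ≈ -0.12346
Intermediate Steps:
Mul(Add(-21854, 28902), Pow(Add(-45421, -11667), -1)) = Mul(7048, Pow(-57088, -1)) = Mul(7048, Rational(-1, 57088)) = Rational(-881, 7136)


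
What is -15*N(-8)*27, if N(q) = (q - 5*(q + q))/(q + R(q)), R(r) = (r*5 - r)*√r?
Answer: 1215/43 - 9720*I*√2/43 ≈ 28.256 - 319.68*I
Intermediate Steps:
R(r) = 4*r^(3/2) (R(r) = (5*r - r)*√r = (4*r)*√r = 4*r^(3/2))
N(q) = -9*q/(q + 4*q^(3/2)) (N(q) = (q - 5*(q + q))/(q + 4*q^(3/2)) = (q - 10*q)/(q + 4*q^(3/2)) = (-9*q)/(q + 4*q^(3/2)) = -9*q/(q + 4*q^(3/2)))
-15*N(-8)*27 = -(-135)*(-8)/(-8 + 4*(-8)^(3/2))*27 = -(-135)*(-8)/(-8 + 4*(-16*I*√2))*27 = -(-135)*(-8)/(-8 - 64*I*√2)*27 = -1080/(-8 - 64*I*√2)*27 = -29160/(-8 - 64*I*√2)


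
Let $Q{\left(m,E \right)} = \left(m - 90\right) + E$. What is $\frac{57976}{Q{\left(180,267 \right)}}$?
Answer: $\frac{57976}{357} \approx 162.4$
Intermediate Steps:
$Q{\left(m,E \right)} = -90 + E + m$ ($Q{\left(m,E \right)} = \left(-90 + m\right) + E = -90 + E + m$)
$\frac{57976}{Q{\left(180,267 \right)}} = \frac{57976}{-90 + 267 + 180} = \frac{57976}{357}$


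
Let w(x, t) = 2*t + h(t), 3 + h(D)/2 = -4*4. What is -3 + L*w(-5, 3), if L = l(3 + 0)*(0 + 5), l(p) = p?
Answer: -483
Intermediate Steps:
h(D) = -38 (h(D) = -6 + 2*(-4*4) = -6 + 2*(-16) = -6 - 32 = -38)
L = 15 (L = (3 + 0)*(0 + 5) = 3*5 = 15)
w(x, t) = -38 + 2*t (w(x, t) = 2*t - 38 = -38 + 2*t)
-3 + L*w(-5, 3) = -3 + 15*(-38 + 2*3) = -3 + 15*(-38 + 6) = -3 + 15*(-32) = -3 - 480 = -483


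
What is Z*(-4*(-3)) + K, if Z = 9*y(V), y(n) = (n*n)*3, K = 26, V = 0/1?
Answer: 26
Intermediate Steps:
V = 0 (V = 0*1 = 0)
y(n) = 3*n² (y(n) = n²*3 = 3*n²)
Z = 0 (Z = 9*(3*0²) = 9*(3*0) = 9*0 = 0)
Z*(-4*(-3)) + K = 0*(-4*(-3)) + 26 = 0*12 + 26 = 0 + 26 = 26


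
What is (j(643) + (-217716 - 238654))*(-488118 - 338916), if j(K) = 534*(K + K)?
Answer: -190510590036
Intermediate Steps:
j(K) = 1068*K (j(K) = 534*(2*K) = 1068*K)
(j(643) + (-217716 - 238654))*(-488118 - 338916) = (1068*643 + (-217716 - 238654))*(-488118 - 338916) = (686724 - 456370)*(-827034) = 230354*(-827034) = -190510590036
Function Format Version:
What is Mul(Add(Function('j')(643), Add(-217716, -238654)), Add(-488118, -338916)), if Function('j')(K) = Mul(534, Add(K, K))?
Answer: -190510590036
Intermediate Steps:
Function('j')(K) = Mul(1068, K) (Function('j')(K) = Mul(534, Mul(2, K)) = Mul(1068, K))
Mul(Add(Function('j')(643), Add(-217716, -238654)), Add(-488118, -338916)) = Mul(Add(Mul(1068, 643), Add(-217716, -238654)), Add(-488118, -338916)) = Mul(Add(686724, -456370), -827034) = Mul(230354, -827034) = -190510590036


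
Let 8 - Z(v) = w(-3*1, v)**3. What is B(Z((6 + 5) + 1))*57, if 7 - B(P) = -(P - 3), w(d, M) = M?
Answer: -97812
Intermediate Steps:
Z(v) = 8 - v**3
B(P) = 4 + P (B(P) = 7 - (-1)*(P - 3) = 7 - (-1)*(-3 + P) = 7 - (3 - P) = 7 + (-3 + P) = 4 + P)
B(Z((6 + 5) + 1))*57 = (4 + (8 - ((6 + 5) + 1)**3))*57 = (4 + (8 - (11 + 1)**3))*57 = (4 + (8 - 1*12**3))*57 = (4 + (8 - 1*1728))*57 = (4 + (8 - 1728))*57 = (4 - 1720)*57 = -1716*57 = -97812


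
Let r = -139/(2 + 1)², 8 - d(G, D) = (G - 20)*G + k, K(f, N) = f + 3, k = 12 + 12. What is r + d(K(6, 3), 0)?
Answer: 608/9 ≈ 67.556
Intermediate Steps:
k = 24
K(f, N) = 3 + f
d(G, D) = -16 - G*(-20 + G) (d(G, D) = 8 - ((G - 20)*G + 24) = 8 - ((-20 + G)*G + 24) = 8 - (G*(-20 + G) + 24) = 8 - (24 + G*(-20 + G)) = 8 + (-24 - G*(-20 + G)) = -16 - G*(-20 + G))
r = -139/9 (r = -139/(3²) = -139/9 ≈ -15.444)
r + d(K(6, 3), 0) = -139/9 + (-16 - (3 + 6)² + 20*(3 + 6)) = -139/9 + (-16 - 1*9² + 20*9) = -139/9 + (-16 - 1*81 + 180) = -139/9 + (-16 - 81 + 180) = -139/9 + 83 = 608/9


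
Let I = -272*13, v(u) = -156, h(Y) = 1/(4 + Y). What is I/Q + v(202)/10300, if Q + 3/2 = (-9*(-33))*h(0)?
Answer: -36432149/749325 ≈ -48.620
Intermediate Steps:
Q = 291/4 (Q = -3/2 + (-9*(-33))/(4 + 0) = -3/2 + 297/4 = 291/4 ≈ 72.750)
I = -3536
I/Q + v(202)/10300 = -3536/291/4 - 156/10300 = -3536*4/291 - 156*1/10300 = -14144/291 - 39/2575 = -36432149/749325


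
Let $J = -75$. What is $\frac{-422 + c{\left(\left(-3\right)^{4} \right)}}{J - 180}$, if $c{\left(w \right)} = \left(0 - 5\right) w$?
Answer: $\frac{827}{255} \approx 3.2431$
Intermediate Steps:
$c{\left(w \right)} = - 5 w$
$\frac{-422 + c{\left(\left(-3\right)^{4} \right)}}{J - 180} = \frac{-422 - 5 \left(-3\right)^{4}}{-75 - 180} = \frac{-422 - 405}{-255} = \left(-422 - 405\right) \left(- \frac{1}{255}\right) = \left(-827\right) \left(- \frac{1}{255}\right) = \frac{827}{255}$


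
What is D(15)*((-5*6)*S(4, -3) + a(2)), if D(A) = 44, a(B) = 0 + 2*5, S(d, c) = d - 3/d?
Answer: -3850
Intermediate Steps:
a(B) = 10 (a(B) = 0 + 10 = 10)
D(15)*((-5*6)*S(4, -3) + a(2)) = 44*((-5*6)*(4 - 3/4) + 10) = 44*(-30*(4 - 3*¼) + 10) = 44*(-30*(4 - ¾) + 10) = 44*(-30*13/4 + 10) = 44*(-195/2 + 10) = 44*(-175/2) = -3850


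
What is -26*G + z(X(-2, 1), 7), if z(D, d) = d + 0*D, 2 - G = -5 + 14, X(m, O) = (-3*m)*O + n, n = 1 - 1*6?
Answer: 189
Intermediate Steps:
n = -5 (n = 1 - 6 = -5)
X(m, O) = -5 - 3*O*m (X(m, O) = (-3*m)*O - 5 = -3*O*m - 5 = -5 - 3*O*m)
G = -7 (G = 2 - (-5 + 14) = 2 - 1*9 = 2 - 9 = -7)
z(D, d) = d (z(D, d) = d + 0 = d)
-26*G + z(X(-2, 1), 7) = -26*(-7) + 7 = 182 + 7 = 189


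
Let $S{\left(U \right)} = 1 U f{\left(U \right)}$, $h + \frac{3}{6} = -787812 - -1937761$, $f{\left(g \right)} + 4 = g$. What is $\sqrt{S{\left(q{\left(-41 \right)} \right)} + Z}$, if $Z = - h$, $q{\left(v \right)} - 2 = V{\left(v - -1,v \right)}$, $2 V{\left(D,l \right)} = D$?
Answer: $\frac{i \sqrt{4598210}}{2} \approx 1072.2 i$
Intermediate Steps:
$V{\left(D,l \right)} = \frac{D}{2}$
$q{\left(v \right)} = \frac{5}{2} + \frac{v}{2}$ ($q{\left(v \right)} = 2 + \frac{v - -1}{2} = 2 + \frac{v + 1}{2} = 2 + \frac{1 + v}{2} = 2 + \left(\frac{1}{2} + \frac{v}{2}\right) = \frac{5}{2} + \frac{v}{2}$)
$f{\left(g \right)} = -4 + g$
$h = \frac{2299897}{2}$ ($h = - \frac{1}{2} - -1149949 = - \frac{1}{2} + \left(-787812 + 1937761\right) = - \frac{1}{2} + 1149949 = \frac{2299897}{2} \approx 1.1499 \cdot 10^{6}$)
$S{\left(U \right)} = U \left(-4 + U\right)$ ($S{\left(U \right)} = 1 U \left(-4 + U\right) = U \left(-4 + U\right)$)
$Z = - \frac{2299897}{2}$ ($Z = \left(-1\right) \frac{2299897}{2} = - \frac{2299897}{2} \approx -1.1499 \cdot 10^{6}$)
$\sqrt{S{\left(q{\left(-41 \right)} \right)} + Z} = \sqrt{\left(\frac{5}{2} + \frac{1}{2} \left(-41\right)\right) \left(-4 + \left(\frac{5}{2} + \frac{1}{2} \left(-41\right)\right)\right) - \frac{2299897}{2}} = \sqrt{\left(\frac{5}{2} - \frac{41}{2}\right) \left(-4 + \left(\frac{5}{2} - \frac{41}{2}\right)\right) - \frac{2299897}{2}} = \sqrt{- 18 \left(-4 - 18\right) - \frac{2299897}{2}} = \sqrt{\left(-18\right) \left(-22\right) - \frac{2299897}{2}} = \sqrt{396 - \frac{2299897}{2}} = \sqrt{- \frac{2299105}{2}} = \frac{i \sqrt{4598210}}{2}$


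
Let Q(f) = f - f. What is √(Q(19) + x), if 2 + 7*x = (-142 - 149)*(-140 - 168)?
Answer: √627382/7 ≈ 113.15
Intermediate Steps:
x = 89626/7 (x = -2/7 + ((-142 - 149)*(-140 - 168))/7 = -2/7 + (-291*(-308))/7 = -2/7 + (⅐)*89628 = -2/7 + 12804 = 89626/7 ≈ 12804.)
Q(f) = 0
√(Q(19) + x) = √(0 + 89626/7) = √(89626/7) = √627382/7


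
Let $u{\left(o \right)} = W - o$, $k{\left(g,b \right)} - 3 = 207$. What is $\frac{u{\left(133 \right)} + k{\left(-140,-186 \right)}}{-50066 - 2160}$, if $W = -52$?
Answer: $- \frac{25}{52226} \approx -0.00047869$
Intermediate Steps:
$k{\left(g,b \right)} = 210$ ($k{\left(g,b \right)} = 3 + 207 = 210$)
$u{\left(o \right)} = -52 - o$
$\frac{u{\left(133 \right)} + k{\left(-140,-186 \right)}}{-50066 - 2160} = \frac{\left(-52 - 133\right) + 210}{-50066 - 2160} = \frac{\left(-52 - 133\right) + 210}{-52226} = \left(-185 + 210\right) \left(- \frac{1}{52226}\right) = 25 \left(- \frac{1}{52226}\right) = - \frac{25}{52226}$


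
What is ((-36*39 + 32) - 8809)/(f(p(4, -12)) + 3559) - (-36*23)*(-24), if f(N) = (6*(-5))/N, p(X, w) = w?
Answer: -141568618/7123 ≈ -19875.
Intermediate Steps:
f(N) = -30/N
((-36*39 + 32) - 8809)/(f(p(4, -12)) + 3559) - (-36*23)*(-24) = ((-36*39 + 32) - 8809)/(-30/(-12) + 3559) - (-36*23)*(-24) = ((-1404 + 32) - 8809)/(-30*(-1/12) + 3559) - (-828)*(-24) = (-1372 - 8809)/(5/2 + 3559) - 1*19872 = -10181/7123/2 - 19872 = -10181*2/7123 - 19872 = -20362/7123 - 19872 = -141568618/7123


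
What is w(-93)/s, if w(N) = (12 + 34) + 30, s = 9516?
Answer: 19/2379 ≈ 0.0079865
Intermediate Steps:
w(N) = 76 (w(N) = 46 + 30 = 76)
w(-93)/s = 76/9516 = 76*(1/9516) = 19/2379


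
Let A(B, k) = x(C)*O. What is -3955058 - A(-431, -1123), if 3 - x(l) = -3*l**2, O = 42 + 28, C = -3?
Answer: -3957158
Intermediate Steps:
O = 70
x(l) = 3 + 3*l**2 (x(l) = 3 - (-3)*l**2 = 3 + 3*l**2)
A(B, k) = 2100 (A(B, k) = (3 + 3*(-3)**2)*70 = (3 + 3*9)*70 = (3 + 27)*70 = 30*70 = 2100)
-3955058 - A(-431, -1123) = -3955058 - 1*2100 = -3955058 - 2100 = -3957158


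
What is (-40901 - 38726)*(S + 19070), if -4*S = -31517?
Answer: -8583551719/4 ≈ -2.1459e+9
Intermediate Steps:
S = 31517/4 (S = -1/4*(-31517) = 31517/4 ≈ 7879.3)
(-40901 - 38726)*(S + 19070) = (-40901 - 38726)*(31517/4 + 19070) = -79627*107797/4 = -8583551719/4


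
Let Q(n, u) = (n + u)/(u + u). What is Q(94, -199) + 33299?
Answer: 13253107/398 ≈ 33299.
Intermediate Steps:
Q(n, u) = (n + u)/(2*u) (Q(n, u) = (n + u)/((2*u)) = (n + u)*(1/(2*u)) = (n + u)/(2*u))
Q(94, -199) + 33299 = (½)*(94 - 199)/(-199) + 33299 = (½)*(-1/199)*(-105) + 33299 = 105/398 + 33299 = 13253107/398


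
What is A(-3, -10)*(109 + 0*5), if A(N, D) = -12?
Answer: -1308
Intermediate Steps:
A(-3, -10)*(109 + 0*5) = -12*(109 + 0*5) = -12*(109 + 0) = -12*109 = -1308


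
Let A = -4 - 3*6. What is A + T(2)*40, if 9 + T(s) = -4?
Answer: -542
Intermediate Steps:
T(s) = -13 (T(s) = -9 - 4 = -13)
A = -22 (A = -4 - 18 = -22)
A + T(2)*40 = -22 - 13*40 = -22 - 520 = -542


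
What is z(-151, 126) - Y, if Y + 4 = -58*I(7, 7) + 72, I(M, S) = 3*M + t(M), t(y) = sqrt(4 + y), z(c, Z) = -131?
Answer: 1019 + 58*sqrt(11) ≈ 1211.4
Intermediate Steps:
I(M, S) = sqrt(4 + M) + 3*M (I(M, S) = 3*M + sqrt(4 + M) = sqrt(4 + M) + 3*M)
Y = -1150 - 58*sqrt(11) (Y = -4 + (-58*(sqrt(4 + 7) + 3*7) + 72) = -4 + (-58*(sqrt(11) + 21) + 72) = -4 + (-58*(21 + sqrt(11)) + 72) = -4 + ((-1218 - 58*sqrt(11)) + 72) = -4 + (-1146 - 58*sqrt(11)) = -1150 - 58*sqrt(11) ≈ -1342.4)
z(-151, 126) - Y = -131 - (-1150 - 58*sqrt(11)) = -131 + (1150 + 58*sqrt(11)) = 1019 + 58*sqrt(11)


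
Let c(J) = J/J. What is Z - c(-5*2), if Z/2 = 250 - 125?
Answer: 249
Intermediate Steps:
c(J) = 1
Z = 250 (Z = 2*(250 - 125) = 2*125 = 250)
Z - c(-5*2) = 250 - 1*1 = 250 - 1 = 249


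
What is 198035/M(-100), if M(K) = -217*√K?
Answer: 39607*I/434 ≈ 91.26*I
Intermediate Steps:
198035/M(-100) = 198035/((-2170*I)) = 198035*(I/2170) = 39607*I/434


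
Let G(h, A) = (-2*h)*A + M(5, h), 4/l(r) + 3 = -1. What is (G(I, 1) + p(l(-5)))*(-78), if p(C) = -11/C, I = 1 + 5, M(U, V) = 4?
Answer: -234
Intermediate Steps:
l(r) = -1 (l(r) = 4/(-3 - 1) = 4/(-4) = 4*(-¼) = -1)
I = 6
G(h, A) = 4 - 2*A*h (G(h, A) = (-2*h)*A + 4 = -2*A*h + 4 = 4 - 2*A*h)
(G(I, 1) + p(l(-5)))*(-78) = ((4 - 2*1*6) - 11/(-1))*(-78) = ((4 - 12) - 11*(-1))*(-78) = (-8 + 11)*(-78) = 3*(-78) = -234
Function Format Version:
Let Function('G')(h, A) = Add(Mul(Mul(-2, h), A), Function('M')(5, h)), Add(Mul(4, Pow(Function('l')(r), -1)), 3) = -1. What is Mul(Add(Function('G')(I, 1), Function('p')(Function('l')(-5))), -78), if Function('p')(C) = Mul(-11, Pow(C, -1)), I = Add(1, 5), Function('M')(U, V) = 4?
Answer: -234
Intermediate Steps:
Function('l')(r) = -1 (Function('l')(r) = Mul(4, Pow(Add(-3, -1), -1)) = Mul(4, Pow(-4, -1)) = Mul(4, Rational(-1, 4)) = -1)
I = 6
Function('G')(h, A) = Add(4, Mul(-2, A, h)) (Function('G')(h, A) = Add(Mul(Mul(-2, h), A), 4) = Add(Mul(-2, A, h), 4) = Add(4, Mul(-2, A, h)))
Mul(Add(Function('G')(I, 1), Function('p')(Function('l')(-5))), -78) = Mul(Add(Add(4, Mul(-2, 1, 6)), Mul(-11, Pow(-1, -1))), -78) = Mul(Add(Add(4, -12), Mul(-11, -1)), -78) = Mul(Add(-8, 11), -78) = Mul(3, -78) = -234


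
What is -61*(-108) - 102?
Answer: 6486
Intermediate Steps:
-61*(-108) - 102 = 6588 - 102 = 6486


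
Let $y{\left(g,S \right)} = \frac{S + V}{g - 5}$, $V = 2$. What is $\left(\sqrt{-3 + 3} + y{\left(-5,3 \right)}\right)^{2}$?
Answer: $\frac{1}{4} \approx 0.25$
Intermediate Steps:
$y{\left(g,S \right)} = \frac{2 + S}{-5 + g}$ ($y{\left(g,S \right)} = \frac{S + 2}{g - 5} = \frac{2 + S}{-5 + g}$)
$\left(\sqrt{-3 + 3} + y{\left(-5,3 \right)}\right)^{2} = \left(\sqrt{-3 + 3} + \frac{2 + 3}{-5 - 5}\right)^{2} = \left(\sqrt{0} + \frac{1}{-10} \cdot 5\right)^{2} = \left(0 - \frac{1}{2}\right)^{2} = \left(- \frac{1}{2}\right)^{2} = \frac{1}{4}$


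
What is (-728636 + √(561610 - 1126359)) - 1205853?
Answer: -1934489 + I*√564749 ≈ -1.9345e+6 + 751.5*I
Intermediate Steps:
(-728636 + √(561610 - 1126359)) - 1205853 = (-728636 + √(-564749)) - 1205853 = (-728636 + I*√564749) - 1205853 = -1934489 + I*√564749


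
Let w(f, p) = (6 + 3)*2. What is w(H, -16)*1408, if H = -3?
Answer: 25344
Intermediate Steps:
w(f, p) = 18 (w(f, p) = 9*2 = 18)
w(H, -16)*1408 = 18*1408 = 25344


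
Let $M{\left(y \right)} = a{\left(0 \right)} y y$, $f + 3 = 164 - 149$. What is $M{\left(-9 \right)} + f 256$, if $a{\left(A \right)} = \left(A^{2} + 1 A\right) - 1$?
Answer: $2991$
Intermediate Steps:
$f = 12$ ($f = -3 + \left(164 - 149\right) = -3 + 15 = 12$)
$a{\left(A \right)} = -1 + A + A^{2}$ ($a{\left(A \right)} = \left(A^{2} + A\right) - 1 = \left(A + A^{2}\right) - 1 = -1 + A + A^{2}$)
$M{\left(y \right)} = - y^{2}$ ($M{\left(y \right)} = \left(-1 + 0 + 0^{2}\right) y y = \left(-1 + 0 + 0\right) y y = - y y = - y^{2}$)
$M{\left(-9 \right)} + f 256 = - \left(-9\right)^{2} + 12 \cdot 256 = \left(-1\right) 81 + 3072 = -81 + 3072 = 2991$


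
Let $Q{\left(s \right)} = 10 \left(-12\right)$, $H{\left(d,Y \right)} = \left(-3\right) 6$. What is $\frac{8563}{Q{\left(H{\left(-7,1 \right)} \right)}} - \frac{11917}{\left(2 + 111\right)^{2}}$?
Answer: $- \frac{110770987}{1532280} \approx -72.292$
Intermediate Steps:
$H{\left(d,Y \right)} = -18$
$Q{\left(s \right)} = -120$
$\frac{8563}{Q{\left(H{\left(-7,1 \right)} \right)}} - \frac{11917}{\left(2 + 111\right)^{2}} = \frac{8563}{-120} - \frac{11917}{\left(2 + 111\right)^{2}} = 8563 \left(- \frac{1}{120}\right) - \frac{11917}{113^{2}} = - \frac{8563}{120} - \frac{11917}{12769} = - \frac{110770987}{1532280}$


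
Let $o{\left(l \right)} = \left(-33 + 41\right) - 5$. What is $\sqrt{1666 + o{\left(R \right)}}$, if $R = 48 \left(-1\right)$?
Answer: $\sqrt{1669} \approx 40.853$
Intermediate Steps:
$R = -48$
$o{\left(l \right)} = 3$ ($o{\left(l \right)} = 8 - 5 = 3$)
$\sqrt{1666 + o{\left(R \right)}} = \sqrt{1666 + 3} = \sqrt{1669}$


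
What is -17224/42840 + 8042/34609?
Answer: -31448267/185331195 ≈ -0.16969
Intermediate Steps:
-17224/42840 + 8042/34609 = -17224*1/42840 + 8042*(1/34609) = -2153/5355 + 8042/34609 = -31448267/185331195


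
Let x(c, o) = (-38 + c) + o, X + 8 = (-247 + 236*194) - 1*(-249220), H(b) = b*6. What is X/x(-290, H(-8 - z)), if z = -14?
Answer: -294749/292 ≈ -1009.4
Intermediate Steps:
H(b) = 6*b
X = 294749 (X = -8 + ((-247 + 236*194) - 1*(-249220)) = -8 + ((-247 + 45784) + 249220) = -8 + (45537 + 249220) = -8 + 294757 = 294749)
x(c, o) = -38 + c + o
X/x(-290, H(-8 - z)) = 294749/(-38 - 290 + 6*(-8 - 1*(-14))) = 294749/(-38 - 290 + 6*(-8 + 14)) = 294749/(-38 - 290 + 6*6) = 294749/(-38 - 290 + 36) = 294749/(-292) = 294749*(-1/292) = -294749/292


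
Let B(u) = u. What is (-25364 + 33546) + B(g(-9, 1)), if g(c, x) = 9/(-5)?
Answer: 40901/5 ≈ 8180.2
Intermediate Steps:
g(c, x) = -9/5 (g(c, x) = 9*(-1/5) = -9/5)
(-25364 + 33546) + B(g(-9, 1)) = (-25364 + 33546) - 9/5 = 8182 - 9/5 = 40901/5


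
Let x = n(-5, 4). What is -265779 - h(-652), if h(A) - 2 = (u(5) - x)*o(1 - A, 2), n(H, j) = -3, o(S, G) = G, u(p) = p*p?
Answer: -265837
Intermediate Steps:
u(p) = p²
x = -3
h(A) = 58 (h(A) = 2 + (5² - 1*(-3))*2 = 2 + (25 + 3)*2 = 2 + 28*2 = 2 + 56 = 58)
-265779 - h(-652) = -265779 - 1*58 = -265779 - 58 = -265837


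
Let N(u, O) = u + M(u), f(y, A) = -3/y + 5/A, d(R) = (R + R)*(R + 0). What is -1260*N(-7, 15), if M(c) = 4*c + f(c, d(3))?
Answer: 43210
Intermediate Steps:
d(R) = 2*R² (d(R) = (2*R)*R = 2*R²)
M(c) = 5/18 - 3/c + 4*c (M(c) = 4*c + (-3/c + 5/((2*3²))) = 4*c + (-3/c + 5/((2*9))) = 4*c + (-3/c + 5/18) = 4*c + (5/18 - 3/c) = 5/18 - 3/c + 4*c)
N(u, O) = 5/18 - 3/u + 5*u (N(u, O) = u + (5/18 - 3/u + 4*u) = 5/18 - 3/u + 5*u)
-1260*N(-7, 15) = -1260*(5/18 - 3/(-7) + 5*(-7)) = -1260*(5/18 - 3*(-⅐) - 35) = -1260*(5/18 + 3/7 - 35) = -1260*(-4321/126) = 43210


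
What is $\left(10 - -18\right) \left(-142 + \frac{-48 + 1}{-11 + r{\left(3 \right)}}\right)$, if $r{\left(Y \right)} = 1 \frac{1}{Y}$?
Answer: $- \frac{30821}{8} \approx -3852.6$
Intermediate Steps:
$r{\left(Y \right)} = \frac{1}{Y}$
$\left(10 - -18\right) \left(-142 + \frac{-48 + 1}{-11 + r{\left(3 \right)}}\right) = \left(10 - -18\right) \left(-142 + \frac{-48 + 1}{-11 + \frac{1}{3}}\right) = \left(10 + 18\right) \left(-142 - \frac{47}{-11 + \frac{1}{3}}\right) = 28 \left(-142 - \frac{47}{- \frac{32}{3}}\right) = 28 \left(-142 - - \frac{141}{32}\right) = 28 \left(-142 + \frac{141}{32}\right) = 28 \left(- \frac{4403}{32}\right) = - \frac{30821}{8}$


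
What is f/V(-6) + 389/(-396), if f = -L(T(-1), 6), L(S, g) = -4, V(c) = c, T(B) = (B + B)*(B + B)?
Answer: -653/396 ≈ -1.6490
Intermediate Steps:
T(B) = 4*B² (T(B) = (2*B)*(2*B) = 4*B²)
f = 4 (f = -1*(-4) = 4)
f/V(-6) + 389/(-396) = 4/(-6) + 389/(-396) = 4*(-⅙) + 389*(-1/396) = -⅔ - 389/396 = -653/396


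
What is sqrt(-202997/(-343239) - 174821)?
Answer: I*sqrt(121870525092882)/26403 ≈ 418.12*I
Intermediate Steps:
sqrt(-202997/(-343239) - 174821) = sqrt(-202997*(-1/343239) - 174821) = sqrt(202997/343239 - 174821) = sqrt(-60005182222/343239) = I*sqrt(121870525092882)/26403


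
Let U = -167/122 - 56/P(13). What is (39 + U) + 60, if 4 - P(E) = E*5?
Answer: 12023/122 ≈ 98.549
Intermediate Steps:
P(E) = 4 - 5*E (P(E) = 4 - E*5 = 4 - 5*E)
U = -55/122 (U = -167/122 - 56/(4 - 5*13) = -167*1/122 - 56/(4 - 65) = -167/122 - 56/(-61) = -167/122 - 56*(-1/61) = -167/122 + 56/61 = -55/122 ≈ -0.45082)
(39 + U) + 60 = (39 - 55/122) + 60 = 4703/122 + 60 = 12023/122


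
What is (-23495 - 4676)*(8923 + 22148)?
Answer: -875301141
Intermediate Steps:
(-23495 - 4676)*(8923 + 22148) = -28171*31071 = -875301141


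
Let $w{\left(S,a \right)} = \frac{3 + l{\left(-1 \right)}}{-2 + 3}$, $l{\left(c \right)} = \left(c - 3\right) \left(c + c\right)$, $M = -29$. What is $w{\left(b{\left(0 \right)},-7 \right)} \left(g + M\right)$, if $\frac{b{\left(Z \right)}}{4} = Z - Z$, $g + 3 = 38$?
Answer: $66$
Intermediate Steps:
$g = 35$ ($g = -3 + 38 = 35$)
$l{\left(c \right)} = 2 c \left(-3 + c\right)$ ($l{\left(c \right)} = \left(-3 + c\right) 2 c = 2 c \left(-3 + c\right)$)
$b{\left(Z \right)} = 0$ ($b{\left(Z \right)} = 4 \left(Z - Z\right) = 4 \cdot 0 = 0$)
$w{\left(S,a \right)} = 11$ ($w{\left(S,a \right)} = \frac{3 + 2 \left(-1\right) \left(-3 - 1\right)}{-2 + 3} = \frac{3 + 2 \left(-1\right) \left(-4\right)}{1} = \left(3 + 8\right) 1 = 11 \cdot 1 = 11$)
$w{\left(b{\left(0 \right)},-7 \right)} \left(g + M\right) = 11 \left(35 - 29\right) = 11 \cdot 6 = 66$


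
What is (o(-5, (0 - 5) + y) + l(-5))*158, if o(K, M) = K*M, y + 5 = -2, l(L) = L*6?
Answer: 4740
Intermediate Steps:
l(L) = 6*L
y = -7 (y = -5 - 2 = -7)
(o(-5, (0 - 5) + y) + l(-5))*158 = (-5*((0 - 5) - 7) + 6*(-5))*158 = (-5*(-5 - 7) - 30)*158 = (-5*(-12) - 30)*158 = (60 - 30)*158 = 30*158 = 4740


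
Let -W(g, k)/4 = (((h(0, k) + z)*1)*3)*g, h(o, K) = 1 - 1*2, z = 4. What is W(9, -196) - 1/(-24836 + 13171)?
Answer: -3779459/11665 ≈ -324.00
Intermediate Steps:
h(o, K) = -1 (h(o, K) = 1 - 2 = -1)
W(g, k) = -36*g (W(g, k) = -4*((-1 + 4)*1)*3*g = -4*(3*1)*3*g = -4*3*3*g = -36*g)
W(9, -196) - 1/(-24836 + 13171) = -36*9 - 1/(-24836 + 13171) = -324 - 1/(-11665) = -324 - 1*(-1/11665) = -324 + 1/11665 = -3779459/11665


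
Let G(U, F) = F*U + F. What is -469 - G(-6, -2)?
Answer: -479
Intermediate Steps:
G(U, F) = F + F*U
-469 - G(-6, -2) = -469 - (-2)*(1 - 6) = -469 - (-2)*(-5) = -469 - 1*10 = -469 - 10 = -479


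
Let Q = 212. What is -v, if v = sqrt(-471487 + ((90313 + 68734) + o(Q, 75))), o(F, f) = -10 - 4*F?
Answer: -I*sqrt(313298) ≈ -559.73*I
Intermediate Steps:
v = I*sqrt(313298) (v = sqrt(-471487 + ((90313 + 68734) + (-10 - 4*212))) = sqrt(-471487 + (159047 + (-10 - 848))) = sqrt(-471487 + (159047 - 858)) = sqrt(-471487 + 158189) = sqrt(-313298) = I*sqrt(313298) ≈ 559.73*I)
-v = -I*sqrt(313298)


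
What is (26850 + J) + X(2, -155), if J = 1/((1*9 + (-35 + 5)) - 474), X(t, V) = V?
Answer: 13214024/495 ≈ 26695.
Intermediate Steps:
J = -1/495 (J = 1/((9 - 30) - 474) = 1/(-21 - 474) = 1/(-495) = -1/495 ≈ -0.0020202)
(26850 + J) + X(2, -155) = (26850 - 1/495) - 155 = 13290749/495 - 155 = 13214024/495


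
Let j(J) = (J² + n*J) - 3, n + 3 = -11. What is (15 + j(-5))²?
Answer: 11449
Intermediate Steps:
n = -14 (n = -3 - 11 = -14)
j(J) = -3 + J² - 14*J (j(J) = (J² - 14*J) - 3 = -3 + J² - 14*J)
(15 + j(-5))² = (15 + (-3 + (-5)² - 14*(-5)))² = (15 + (-3 + 25 + 70))² = (15 + 92)² = 107² = 11449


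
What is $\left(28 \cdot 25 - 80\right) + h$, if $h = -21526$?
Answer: $-20906$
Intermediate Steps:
$\left(28 \cdot 25 - 80\right) + h = \left(28 \cdot 25 - 80\right) - 21526 = \left(700 - 80\right) - 21526 = 620 - 21526 = -20906$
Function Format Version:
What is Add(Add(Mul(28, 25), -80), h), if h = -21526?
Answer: -20906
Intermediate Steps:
Add(Add(Mul(28, 25), -80), h) = Add(Add(Mul(28, 25), -80), -21526) = Add(Add(700, -80), -21526) = Add(620, -21526) = -20906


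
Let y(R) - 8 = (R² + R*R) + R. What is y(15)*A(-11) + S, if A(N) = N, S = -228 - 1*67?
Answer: -5498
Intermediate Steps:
y(R) = 8 + R + 2*R² (y(R) = 8 + ((R² + R*R) + R) = 8 + ((R² + R²) + R) = 8 + (2*R² + R) = 8 + (R + 2*R²) = 8 + R + 2*R²)
S = -295 (S = -228 - 67 = -295)
y(15)*A(-11) + S = (8 + 15 + 2*15²)*(-11) - 295 = (8 + 15 + 2*225)*(-11) - 295 = (8 + 15 + 450)*(-11) - 295 = 473*(-11) - 295 = -5203 - 295 = -5498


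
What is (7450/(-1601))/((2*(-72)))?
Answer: 3725/115272 ≈ 0.032315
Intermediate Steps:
(7450/(-1601))/((2*(-72))) = (7450*(-1/1601))/(-144) = -7450/1601*(-1/144) = 3725/115272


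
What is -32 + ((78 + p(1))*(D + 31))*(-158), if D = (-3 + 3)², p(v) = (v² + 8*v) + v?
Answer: -431056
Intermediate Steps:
p(v) = v² + 9*v
D = 0 (D = 0² = 0)
-32 + ((78 + p(1))*(D + 31))*(-158) = -32 + ((78 + 1*(9 + 1))*(0 + 31))*(-158) = -32 + ((78 + 1*10)*31)*(-158) = -32 + ((78 + 10)*31)*(-158) = -32 + (88*31)*(-158) = -32 + 2728*(-158) = -32 - 431024 = -431056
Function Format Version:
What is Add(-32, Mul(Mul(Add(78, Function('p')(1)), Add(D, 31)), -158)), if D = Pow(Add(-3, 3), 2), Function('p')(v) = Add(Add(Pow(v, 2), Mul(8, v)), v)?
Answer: -431056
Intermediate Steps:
Function('p')(v) = Add(Pow(v, 2), Mul(9, v))
D = 0 (D = Pow(0, 2) = 0)
Add(-32, Mul(Mul(Add(78, Function('p')(1)), Add(D, 31)), -158)) = Add(-32, Mul(Mul(Add(78, Mul(1, Add(9, 1))), Add(0, 31)), -158)) = Add(-32, Mul(Mul(Add(78, Mul(1, 10)), 31), -158)) = Add(-32, Mul(Mul(Add(78, 10), 31), -158)) = Add(-32, Mul(Mul(88, 31), -158)) = Add(-32, Mul(2728, -158)) = Add(-32, -431024) = -431056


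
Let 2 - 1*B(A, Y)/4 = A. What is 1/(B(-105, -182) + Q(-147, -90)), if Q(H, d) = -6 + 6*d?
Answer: -1/118 ≈ -0.0084746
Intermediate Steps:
B(A, Y) = 8 - 4*A
1/(B(-105, -182) + Q(-147, -90)) = 1/((8 - 4*(-105)) + (-6 + 6*(-90))) = 1/((8 + 420) + (-6 - 540)) = 1/(428 - 546) = 1/(-118) = -1/118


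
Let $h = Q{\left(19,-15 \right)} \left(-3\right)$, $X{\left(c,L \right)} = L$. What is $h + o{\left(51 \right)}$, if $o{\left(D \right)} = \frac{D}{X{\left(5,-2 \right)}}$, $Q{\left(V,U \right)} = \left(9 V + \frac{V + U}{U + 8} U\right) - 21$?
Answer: $- \frac{7017}{14} \approx -501.21$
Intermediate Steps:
$Q{\left(V,U \right)} = -21 + 9 V + \frac{U \left(U + V\right)}{8 + U}$ ($Q{\left(V,U \right)} = \left(9 V + \frac{U + V}{8 + U} U\right) - 21 = \left(9 V + \frac{U \left(U + V\right)}{8 + U}\right) - 21 = -21 + 9 V + \frac{U \left(U + V\right)}{8 + U}$)
$h = - \frac{3330}{7}$ ($h = \frac{-168 + \left(-15\right)^{2} - -315 + 72 \cdot 19 + 10 \left(-15\right) 19}{8 - 15} \left(-3\right) = \frac{-168 + 225 + 315 + 1368 - 2850}{-7} \left(-3\right) = \left(- \frac{1}{7}\right) \left(-1110\right) \left(-3\right) = \frac{1110}{7} \left(-3\right) = - \frac{3330}{7} \approx -475.71$)
$o{\left(D \right)} = - \frac{D}{2}$ ($o{\left(D \right)} = \frac{D}{-2} = D \left(- \frac{1}{2}\right) = - \frac{D}{2}$)
$h + o{\left(51 \right)} = - \frac{3330}{7} - \frac{51}{2} = - \frac{7017}{14}$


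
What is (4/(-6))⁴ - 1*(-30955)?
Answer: 2507371/81 ≈ 30955.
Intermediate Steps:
(4/(-6))⁴ - 1*(-30955) = (4*(-⅙))⁴ + 30955 = (-⅔)⁴ + 30955 = 16/81 + 30955 = 2507371/81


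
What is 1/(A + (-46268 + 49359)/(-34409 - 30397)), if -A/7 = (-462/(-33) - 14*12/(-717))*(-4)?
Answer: 15488634/6172421587 ≈ 0.0025093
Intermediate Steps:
A = 95256/239 (A = -7*(-462/(-33) - 14*12/(-717))*(-4) = -7*(-462*(-1/33) - 168*(-1/717))*(-4) = -7*(14 + 56/239)*(-4) = -23814*(-4)/239 = -7*(-13608/239) = 95256/239 ≈ 398.56)
1/(A + (-46268 + 49359)/(-34409 - 30397)) = 1/(95256/239 + (-46268 + 49359)/(-34409 - 30397)) = 1/(95256/239 + 3091/(-64806)) = 1/(95256/239 + 3091*(-1/64806)) = 1/(95256/239 - 3091/64806) = 1/(6172421587/15488634) = 15488634/6172421587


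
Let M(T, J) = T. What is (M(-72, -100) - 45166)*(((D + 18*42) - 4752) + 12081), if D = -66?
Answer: -362763522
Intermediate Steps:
(M(-72, -100) - 45166)*(((D + 18*42) - 4752) + 12081) = (-72 - 45166)*(((-66 + 18*42) - 4752) + 12081) = -45238*(((-66 + 756) - 4752) + 12081) = -45238*((690 - 4752) + 12081) = -45238*(-4062 + 12081) = -45238*8019 = -362763522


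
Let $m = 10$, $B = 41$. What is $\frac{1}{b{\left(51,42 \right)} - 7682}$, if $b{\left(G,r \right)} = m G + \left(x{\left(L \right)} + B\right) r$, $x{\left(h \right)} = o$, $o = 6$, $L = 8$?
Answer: $- \frac{1}{5198} \approx -0.00019238$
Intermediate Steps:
$x{\left(h \right)} = 6$
$b{\left(G,r \right)} = 10 G + 47 r$ ($b{\left(G,r \right)} = 10 G + \left(6 + 41\right) r = 10 G + 47 r$)
$\frac{1}{b{\left(51,42 \right)} - 7682} = \frac{1}{\left(10 \cdot 51 + 47 \cdot 42\right) - 7682} = \frac{1}{\left(510 + 1974\right) - 7682} = \frac{1}{2484 - 7682} = \frac{1}{-5198} = - \frac{1}{5198}$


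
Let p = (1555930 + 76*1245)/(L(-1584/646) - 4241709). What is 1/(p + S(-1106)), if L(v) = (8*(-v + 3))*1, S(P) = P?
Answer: -1370057919/1515817186064 ≈ -0.00090384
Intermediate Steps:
L(v) = 24 - 8*v (L(v) = (8*(3 - v))*1 = (24 - 8*v)*1 = 24 - 8*v)
p = -533127650/1370057919 (p = (1555930 + 76*1245)/((24 - (-12672)/646) - 4241709) = (1555930 + 94620)/((24 - (-12672)/646) - 4241709) = 1650550/((24 - 8*(-792/323)) - 4241709) = 1650550/((24 + 6336/323) - 4241709) = 1650550/(14088/323 - 4241709) = 1650550/(-1370057919/323) = 1650550*(-323/1370057919) = -533127650/1370057919 ≈ -0.38913)
1/(p + S(-1106)) = 1/(-533127650/1370057919 - 1106) = 1/(-1515817186064/1370057919) = -1370057919/1515817186064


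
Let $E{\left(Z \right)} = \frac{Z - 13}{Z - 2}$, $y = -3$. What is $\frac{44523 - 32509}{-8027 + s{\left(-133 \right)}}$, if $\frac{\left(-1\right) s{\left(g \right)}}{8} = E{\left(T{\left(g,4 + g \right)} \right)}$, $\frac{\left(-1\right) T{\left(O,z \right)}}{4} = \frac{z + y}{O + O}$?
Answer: $- \frac{3183710}{2135127} \approx -1.4911$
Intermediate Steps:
$T{\left(O,z \right)} = - \frac{2 \left(-3 + z\right)}{O}$ ($T{\left(O,z \right)} = - 4 \frac{z - 3}{O + O} = - 4 \frac{-3 + z}{2 O} = - \frac{2 \left(-3 + z\right)}{O}$)
$E{\left(Z \right)} = \frac{-13 + Z}{-2 + Z}$
$s{\left(g \right)} = - \frac{8 \left(-13 + \frac{2 \left(-1 - g\right)}{g}\right)}{-2 + \frac{2 \left(-1 - g\right)}{g}}$ ($s{\left(g \right)} = - 8 \frac{-13 + \frac{2 \left(3 - \left(4 + g\right)\right)}{g}}{-2 + \frac{2 \left(3 - \left(4 + g\right)\right)}{g}} = - 8 \frac{-13 + \frac{2 \left(-1 - g\right)}{g}}{-2 + \frac{2 \left(-1 - g\right)}{g}} = - \frac{8 \left(-13 + \frac{2 \left(-1 - g\right)}{g}\right)}{-2 + \frac{2 \left(-1 - g\right)}{g}}$)
$\frac{44523 - 32509}{-8027 + s{\left(-133 \right)}} = \frac{44523 - 32509}{-8027 + \frac{4 \left(-2 - -1995\right)}{1 + 2 \left(-133\right)}} = \frac{12014}{-8027 + \frac{4 \left(-2 + 1995\right)}{1 - 266}} = \frac{12014}{-8027 + 4 \frac{1}{-265} \cdot 1993} = \frac{12014}{-8027 + 4 \left(- \frac{1}{265}\right) 1993} = \frac{12014}{-8027 - \frac{7972}{265}} = \frac{12014}{- \frac{2135127}{265}} = 12014 \left(- \frac{265}{2135127}\right) = - \frac{3183710}{2135127}$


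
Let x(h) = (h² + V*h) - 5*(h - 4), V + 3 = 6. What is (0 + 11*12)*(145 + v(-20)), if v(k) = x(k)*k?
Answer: -1195260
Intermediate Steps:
V = 3 (V = -3 + 6 = 3)
x(h) = 20 + h² - 2*h (x(h) = (h² + 3*h) - 5*(h - 4) = (h² + 3*h) - 5*(-4 + h) = (h² + 3*h) + (20 - 5*h) = 20 + h² - 2*h)
v(k) = k*(20 + k² - 2*k) (v(k) = (20 + k² - 2*k)*k = k*(20 + k² - 2*k))
(0 + 11*12)*(145 + v(-20)) = (0 + 11*12)*(145 - 20*(20 + (-20)² - 2*(-20))) = (0 + 132)*(145 - 20*(20 + 400 + 40)) = 132*(145 - 20*460) = 132*(145 - 9200) = 132*(-9055) = -1195260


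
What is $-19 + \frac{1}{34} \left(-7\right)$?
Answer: $- \frac{653}{34} \approx -19.206$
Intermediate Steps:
$-19 + \frac{1}{34} \left(-7\right) = -19 - \frac{7}{34} = - \frac{653}{34}$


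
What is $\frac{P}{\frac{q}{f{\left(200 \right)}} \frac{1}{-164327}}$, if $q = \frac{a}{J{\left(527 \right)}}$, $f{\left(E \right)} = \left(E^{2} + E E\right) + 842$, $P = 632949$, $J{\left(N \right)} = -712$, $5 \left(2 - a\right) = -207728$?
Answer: $\frac{4988999284107633160}{34623} \approx 1.441 \cdot 10^{14}$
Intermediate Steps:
$a = \frac{207738}{5}$ ($a = 2 - - \frac{207728}{5} = 2 + \frac{207728}{5} = \frac{207738}{5} \approx 41548.0$)
$f{\left(E \right)} = 842 + 2 E^{2}$ ($f{\left(E \right)} = \left(E^{2} + E^{2}\right) + 842 = 2 E^{2} + 842 = 842 + 2 E^{2}$)
$q = - \frac{103869}{1780}$ ($q = \frac{207738}{5 \left(-712\right)} = \frac{207738}{5} \left(- \frac{1}{712}\right) = - \frac{103869}{1780} \approx -58.353$)
$\frac{P}{\frac{q}{f{\left(200 \right)}} \frac{1}{-164327}} = \frac{632949}{- \frac{103869}{1780 \left(842 + 2 \cdot 200^{2}\right)} \frac{1}{-164327}} = \frac{632949}{- \frac{103869}{1780 \left(842 + 2 \cdot 40000\right)} \left(- \frac{1}{164327}\right)} = \frac{632949}{- \frac{103869}{1780 \left(842 + 80000\right)} \left(- \frac{1}{164327}\right)} = \frac{632949}{- \frac{103869}{1780 \cdot 80842} \left(- \frac{1}{164327}\right)} = \frac{632949}{\left(- \frac{103869}{1780}\right) \frac{1}{80842} \left(- \frac{1}{164327}\right)} = \frac{632949}{\left(- \frac{103869}{143898760}\right) \left(- \frac{1}{164327}\right)} = \frac{632949}{\frac{103869}{23646451534520}} = 632949 \cdot \frac{23646451534520}{103869} = \frac{4988999284107633160}{34623}$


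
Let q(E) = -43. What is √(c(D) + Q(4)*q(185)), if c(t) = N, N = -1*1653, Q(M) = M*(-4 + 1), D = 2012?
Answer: I*√1137 ≈ 33.719*I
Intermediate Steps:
Q(M) = -3*M (Q(M) = M*(-3) = -3*M)
N = -1653
c(t) = -1653
√(c(D) + Q(4)*q(185)) = √(-1653 - 3*4*(-43)) = √(-1653 - 12*(-43)) = √(-1653 + 516) = √(-1137) = I*√1137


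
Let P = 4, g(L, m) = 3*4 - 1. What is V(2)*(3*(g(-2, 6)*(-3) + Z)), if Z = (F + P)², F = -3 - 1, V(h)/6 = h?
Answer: -1188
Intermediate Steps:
V(h) = 6*h
g(L, m) = 11 (g(L, m) = 12 - 1 = 11)
F = -4
Z = 0 (Z = (-4 + 4)² = 0² = 0)
V(2)*(3*(g(-2, 6)*(-3) + Z)) = (6*2)*(3*(11*(-3) + 0)) = 12*(3*(-33 + 0)) = 12*(3*(-33)) = 12*(-99) = -1188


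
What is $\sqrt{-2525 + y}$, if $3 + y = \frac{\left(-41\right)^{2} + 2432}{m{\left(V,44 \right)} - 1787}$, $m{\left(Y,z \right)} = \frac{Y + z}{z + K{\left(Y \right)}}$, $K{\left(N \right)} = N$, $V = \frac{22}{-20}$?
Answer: $\frac{i \sqrt{8071150106}}{1786} \approx 50.302 i$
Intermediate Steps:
$V = - \frac{11}{10}$ ($V = 22 \left(- \frac{1}{20}\right) = - \frac{11}{10} \approx -1.1$)
$m{\left(Y,z \right)} = 1$ ($m{\left(Y,z \right)} = \frac{Y + z}{z + Y} = \frac{Y + z}{Y + z} = 1$)
$y = - \frac{9471}{1786}$ ($y = -3 + \frac{\left(-41\right)^{2} + 2432}{1 - 1787} = -3 + \frac{1681 + 2432}{-1786} = -3 + 4113 \left(- \frac{1}{1786}\right) = -3 - \frac{4113}{1786} = - \frac{9471}{1786} \approx -5.3029$)
$\sqrt{-2525 + y} = \sqrt{-2525 - \frac{9471}{1786}} = \sqrt{- \frac{4519121}{1786}} = \frac{i \sqrt{8071150106}}{1786}$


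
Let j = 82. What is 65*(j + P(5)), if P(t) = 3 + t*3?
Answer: 6500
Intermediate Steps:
P(t) = 3 + 3*t
65*(j + P(5)) = 65*(82 + (3 + 3*5)) = 65*(82 + (3 + 15)) = 65*(82 + 18) = 65*100 = 6500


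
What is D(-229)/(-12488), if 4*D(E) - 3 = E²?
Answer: -1873/1784 ≈ -1.0499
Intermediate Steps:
D(E) = ¾ + E²/4
D(-229)/(-12488) = (¾ + (¼)*(-229)²)/(-12488) = (¾ + (¼)*52441)*(-1/12488) = (¾ + 52441/4)*(-1/12488) = 13111*(-1/12488) = -1873/1784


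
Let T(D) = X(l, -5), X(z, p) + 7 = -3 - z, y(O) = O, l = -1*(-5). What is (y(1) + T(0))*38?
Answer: -532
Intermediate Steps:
l = 5
X(z, p) = -10 - z (X(z, p) = -7 + (-3 - z) = -10 - z)
T(D) = -15 (T(D) = -10 - 1*5 = -10 - 5 = -15)
(y(1) + T(0))*38 = (1 - 15)*38 = -14*38 = -532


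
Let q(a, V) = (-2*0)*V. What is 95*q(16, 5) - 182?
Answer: -182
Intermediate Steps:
q(a, V) = 0 (q(a, V) = 0*V = 0)
95*q(16, 5) - 182 = 95*0 - 182 = 0 - 182 = -182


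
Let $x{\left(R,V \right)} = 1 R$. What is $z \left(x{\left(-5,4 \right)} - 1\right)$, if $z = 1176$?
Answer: $-7056$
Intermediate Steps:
$x{\left(R,V \right)} = R$
$z \left(x{\left(-5,4 \right)} - 1\right) = 1176 \left(-5 - 1\right) = 1176 \left(-6\right) = -7056$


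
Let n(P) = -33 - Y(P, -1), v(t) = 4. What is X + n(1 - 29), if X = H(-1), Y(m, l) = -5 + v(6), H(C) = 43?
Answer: 11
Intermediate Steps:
Y(m, l) = -1 (Y(m, l) = -5 + 4 = -1)
X = 43
n(P) = -32 (n(P) = -33 - 1*(-1) = -33 + 1 = -32)
X + n(1 - 29) = 43 - 32 = 11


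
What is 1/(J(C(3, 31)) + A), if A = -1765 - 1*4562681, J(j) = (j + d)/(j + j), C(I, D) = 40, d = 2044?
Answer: -20/91288399 ≈ -2.1909e-7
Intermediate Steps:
J(j) = (2044 + j)/(2*j) (J(j) = (j + 2044)/(j + j) = (2044 + j)/((2*j)) = (2044 + j)*(1/(2*j)) = (2044 + j)/(2*j))
A = -4564446 (A = -1765 - 4562681 = -4564446)
1/(J(C(3, 31)) + A) = 1/((½)*(2044 + 40)/40 - 4564446) = 1/((½)*(1/40)*2084 - 4564446) = 1/(521/20 - 4564446) = 1/(-91288399/20) = -20/91288399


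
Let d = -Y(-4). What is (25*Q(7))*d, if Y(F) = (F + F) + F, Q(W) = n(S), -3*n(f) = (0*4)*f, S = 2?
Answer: 0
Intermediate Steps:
n(f) = 0 (n(f) = -0*4*f/3 = -0*f = -⅓*0 = 0)
Q(W) = 0
Y(F) = 3*F (Y(F) = 2*F + F = 3*F)
d = 12 (d = -3*(-4) = -1*(-12) = 12)
(25*Q(7))*d = (25*0)*12 = 0*12 = 0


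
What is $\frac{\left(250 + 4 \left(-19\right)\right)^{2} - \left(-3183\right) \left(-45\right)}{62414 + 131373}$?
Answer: $- \frac{10269}{17617} \approx -0.5829$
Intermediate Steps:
$\frac{\left(250 + 4 \left(-19\right)\right)^{2} - \left(-3183\right) \left(-45\right)}{62414 + 131373} = \frac{\left(250 - 76\right)^{2} - 143235}{193787} = \left(174^{2} - 143235\right) \frac{1}{193787} = \left(30276 - 143235\right) \frac{1}{193787} = \left(-112959\right) \frac{1}{193787} = - \frac{10269}{17617}$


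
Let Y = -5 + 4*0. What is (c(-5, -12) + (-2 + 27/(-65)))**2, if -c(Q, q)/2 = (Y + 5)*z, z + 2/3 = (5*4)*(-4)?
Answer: 24649/4225 ≈ 5.8341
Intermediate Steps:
Y = -5 (Y = -5 + 0 = -5)
z = -242/3 (z = -2/3 + (5*4)*(-4) = -2/3 + 20*(-4) = -2/3 - 80 = -242/3 ≈ -80.667)
c(Q, q) = 0 (c(Q, q) = -2*(-5 + 5)*(-242)/3 = -0*(-242)/3 = -2*0 = 0)
(c(-5, -12) + (-2 + 27/(-65)))**2 = (0 + (-2 + 27/(-65)))**2 = (0 + (-2 + 27*(-1/65)))**2 = (0 + (-2 - 27/65))**2 = (0 - 157/65)**2 = (-157/65)**2 = 24649/4225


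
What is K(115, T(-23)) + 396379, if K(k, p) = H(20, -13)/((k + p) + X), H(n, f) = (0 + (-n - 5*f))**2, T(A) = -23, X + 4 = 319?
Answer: 161328278/407 ≈ 3.9638e+5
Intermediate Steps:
X = 315 (X = -4 + 319 = 315)
H(n, f) = (-n - 5*f)**2
K(k, p) = 2025/(315 + k + p) (K(k, p) = (20 + 5*(-13))**2/((k + p) + 315) = (20 - 65)**2/(315 + k + p) = (-45)**2/(315 + k + p) = 2025/(315 + k + p))
K(115, T(-23)) + 396379 = 2025/(315 + 115 - 23) + 396379 = 2025/407 + 396379 = 161328278/407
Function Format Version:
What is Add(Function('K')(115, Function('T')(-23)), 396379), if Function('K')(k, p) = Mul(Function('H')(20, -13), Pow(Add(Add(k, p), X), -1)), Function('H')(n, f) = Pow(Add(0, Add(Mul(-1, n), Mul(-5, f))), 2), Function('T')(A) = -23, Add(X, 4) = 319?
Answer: Rational(161328278, 407) ≈ 3.9638e+5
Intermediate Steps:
X = 315 (X = Add(-4, 319) = 315)
Function('H')(n, f) = Pow(Add(Mul(-1, n), Mul(-5, f)), 2)
Function('K')(k, p) = Mul(2025, Pow(Add(315, k, p), -1)) (Function('K')(k, p) = Mul(Pow(Add(20, Mul(5, -13)), 2), Pow(Add(Add(k, p), 315), -1)) = Mul(Pow(Add(20, -65), 2), Pow(Add(315, k, p), -1)) = Mul(Pow(-45, 2), Pow(Add(315, k, p), -1)) = Mul(2025, Pow(Add(315, k, p), -1)))
Add(Function('K')(115, Function('T')(-23)), 396379) = Add(Mul(2025, Pow(Add(315, 115, -23), -1)), 396379) = Add(Mul(2025, Pow(407, -1)), 396379) = Add(Mul(2025, Rational(1, 407)), 396379) = Add(Rational(2025, 407), 396379) = Rational(161328278, 407)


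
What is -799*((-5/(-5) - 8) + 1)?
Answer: 4794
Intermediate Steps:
-799*((-5/(-5) - 8) + 1) = -799*((-5*(-⅕) - 8) + 1) = -799*((1 - 8) + 1) = -799*(-7 + 1) = -799*(-6) = 4794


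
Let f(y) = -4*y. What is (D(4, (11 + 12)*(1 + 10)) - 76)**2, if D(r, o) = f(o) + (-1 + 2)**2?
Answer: 1181569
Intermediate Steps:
D(r, o) = 1 - 4*o (D(r, o) = -4*o + (-1 + 2)**2 = -4*o + 1**2 = -4*o + 1 = 1 - 4*o)
(D(4, (11 + 12)*(1 + 10)) - 76)**2 = ((1 - 4*(11 + 12)*(1 + 10)) - 76)**2 = ((1 - 92*11) - 76)**2 = ((1 - 4*253) - 76)**2 = ((1 - 1012) - 76)**2 = (-1011 - 76)**2 = (-1087)**2 = 1181569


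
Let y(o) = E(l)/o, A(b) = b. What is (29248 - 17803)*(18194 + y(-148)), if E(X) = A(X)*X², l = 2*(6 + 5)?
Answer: 7674055620/37 ≈ 2.0741e+8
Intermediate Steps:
l = 22 (l = 2*11 = 22)
E(X) = X³ (E(X) = X*X² = X³)
y(o) = 10648/o (y(o) = 22³/o = 10648/o)
(29248 - 17803)*(18194 + y(-148)) = (29248 - 17803)*(18194 + 10648/(-148)) = 11445*(18194 + 10648*(-1/148)) = 11445*(18194 - 2662/37) = 11445*(670516/37) = 7674055620/37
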